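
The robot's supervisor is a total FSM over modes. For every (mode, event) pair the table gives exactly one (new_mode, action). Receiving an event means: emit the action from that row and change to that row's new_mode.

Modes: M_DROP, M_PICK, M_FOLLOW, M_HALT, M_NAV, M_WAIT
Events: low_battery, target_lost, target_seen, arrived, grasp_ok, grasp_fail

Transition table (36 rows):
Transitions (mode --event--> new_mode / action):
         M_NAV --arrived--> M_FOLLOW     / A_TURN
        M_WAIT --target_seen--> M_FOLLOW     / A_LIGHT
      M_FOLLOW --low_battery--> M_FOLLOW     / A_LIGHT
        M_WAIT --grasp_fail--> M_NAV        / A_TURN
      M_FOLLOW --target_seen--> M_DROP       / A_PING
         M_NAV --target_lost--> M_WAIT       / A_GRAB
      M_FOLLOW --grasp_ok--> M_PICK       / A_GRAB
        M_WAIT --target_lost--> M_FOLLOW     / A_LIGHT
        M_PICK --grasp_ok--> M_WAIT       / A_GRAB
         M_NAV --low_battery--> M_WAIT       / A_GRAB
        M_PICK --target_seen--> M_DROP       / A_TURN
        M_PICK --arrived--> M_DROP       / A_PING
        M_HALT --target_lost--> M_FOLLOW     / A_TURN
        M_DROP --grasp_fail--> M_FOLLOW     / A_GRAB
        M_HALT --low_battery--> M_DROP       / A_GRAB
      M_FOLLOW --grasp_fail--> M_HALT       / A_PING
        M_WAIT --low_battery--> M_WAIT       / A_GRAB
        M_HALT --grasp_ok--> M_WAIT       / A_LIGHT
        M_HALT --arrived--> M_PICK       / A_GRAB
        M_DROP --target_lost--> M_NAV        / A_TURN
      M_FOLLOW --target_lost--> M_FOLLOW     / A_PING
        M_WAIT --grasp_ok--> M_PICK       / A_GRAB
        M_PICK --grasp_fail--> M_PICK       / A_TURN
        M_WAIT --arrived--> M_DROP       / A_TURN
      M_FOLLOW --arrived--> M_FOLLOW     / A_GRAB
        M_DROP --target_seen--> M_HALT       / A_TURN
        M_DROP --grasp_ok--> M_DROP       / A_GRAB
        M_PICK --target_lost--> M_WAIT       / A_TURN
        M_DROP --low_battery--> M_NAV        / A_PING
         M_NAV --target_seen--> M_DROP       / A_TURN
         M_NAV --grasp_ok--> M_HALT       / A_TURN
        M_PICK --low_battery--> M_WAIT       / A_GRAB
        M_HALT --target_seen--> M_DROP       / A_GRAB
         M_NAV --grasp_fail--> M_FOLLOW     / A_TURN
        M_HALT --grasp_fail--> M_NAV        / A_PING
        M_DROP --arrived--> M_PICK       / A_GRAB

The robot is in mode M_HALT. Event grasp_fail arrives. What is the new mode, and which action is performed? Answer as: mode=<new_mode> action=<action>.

current mode = M_HALT; filter table to that mode:
  (M_HALT, target_lost) → (M_FOLLOW, A_TURN)
  (M_HALT, low_battery) → (M_DROP, A_GRAB)
  (M_HALT, grasp_ok) → (M_WAIT, A_LIGHT)
  (M_HALT, arrived) → (M_PICK, A_GRAB)
  (M_HALT, target_seen) → (M_DROP, A_GRAB)
  (M_HALT, grasp_fail) → (M_NAV, A_PING)  ← event matches
event = grasp_fail selects (M_NAV, A_PING)

mode=M_NAV action=A_PING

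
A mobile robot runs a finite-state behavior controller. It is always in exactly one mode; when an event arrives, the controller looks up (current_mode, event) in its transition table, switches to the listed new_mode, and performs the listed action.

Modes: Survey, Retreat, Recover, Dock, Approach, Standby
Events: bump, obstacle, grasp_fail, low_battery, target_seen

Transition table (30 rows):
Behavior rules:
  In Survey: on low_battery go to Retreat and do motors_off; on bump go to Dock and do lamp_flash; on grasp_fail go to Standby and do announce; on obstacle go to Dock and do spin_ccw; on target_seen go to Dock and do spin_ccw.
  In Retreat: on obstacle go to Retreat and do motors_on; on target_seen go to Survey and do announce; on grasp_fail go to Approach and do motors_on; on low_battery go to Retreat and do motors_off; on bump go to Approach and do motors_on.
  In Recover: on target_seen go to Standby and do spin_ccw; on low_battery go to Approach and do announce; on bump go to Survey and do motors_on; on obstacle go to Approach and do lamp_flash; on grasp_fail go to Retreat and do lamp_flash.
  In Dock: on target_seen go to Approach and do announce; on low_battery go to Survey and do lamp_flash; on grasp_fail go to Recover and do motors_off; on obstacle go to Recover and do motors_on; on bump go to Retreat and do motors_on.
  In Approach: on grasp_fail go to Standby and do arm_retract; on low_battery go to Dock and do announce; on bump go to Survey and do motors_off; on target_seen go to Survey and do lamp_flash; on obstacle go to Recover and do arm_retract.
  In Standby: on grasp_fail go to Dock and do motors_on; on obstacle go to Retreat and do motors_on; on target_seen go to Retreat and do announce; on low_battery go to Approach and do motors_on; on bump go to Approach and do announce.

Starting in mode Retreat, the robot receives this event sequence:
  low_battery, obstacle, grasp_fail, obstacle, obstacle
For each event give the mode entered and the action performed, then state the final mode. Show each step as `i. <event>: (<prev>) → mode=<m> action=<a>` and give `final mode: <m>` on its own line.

1. low_battery: (Retreat) → mode=Retreat action=motors_off
2. obstacle: (Retreat) → mode=Retreat action=motors_on
3. grasp_fail: (Retreat) → mode=Approach action=motors_on
4. obstacle: (Approach) → mode=Recover action=arm_retract
5. obstacle: (Recover) → mode=Approach action=lamp_flash

final mode: Approach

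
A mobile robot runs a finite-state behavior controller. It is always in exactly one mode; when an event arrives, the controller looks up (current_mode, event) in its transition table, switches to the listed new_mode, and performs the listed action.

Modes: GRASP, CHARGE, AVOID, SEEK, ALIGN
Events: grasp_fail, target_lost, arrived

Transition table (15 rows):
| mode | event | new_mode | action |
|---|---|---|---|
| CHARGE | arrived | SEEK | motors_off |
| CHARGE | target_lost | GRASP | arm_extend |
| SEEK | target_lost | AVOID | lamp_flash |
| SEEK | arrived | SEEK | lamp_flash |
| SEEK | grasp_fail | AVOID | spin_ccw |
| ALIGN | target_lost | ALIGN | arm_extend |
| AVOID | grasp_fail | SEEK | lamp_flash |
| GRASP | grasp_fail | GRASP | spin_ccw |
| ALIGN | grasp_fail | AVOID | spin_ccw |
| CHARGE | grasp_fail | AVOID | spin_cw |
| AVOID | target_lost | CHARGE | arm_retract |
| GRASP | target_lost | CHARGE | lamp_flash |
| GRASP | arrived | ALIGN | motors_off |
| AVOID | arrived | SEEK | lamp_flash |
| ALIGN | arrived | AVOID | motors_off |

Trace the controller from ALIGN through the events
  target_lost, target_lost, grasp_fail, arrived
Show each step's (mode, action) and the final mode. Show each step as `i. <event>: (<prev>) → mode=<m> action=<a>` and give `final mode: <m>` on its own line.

1. target_lost: (ALIGN) → mode=ALIGN action=arm_extend
2. target_lost: (ALIGN) → mode=ALIGN action=arm_extend
3. grasp_fail: (ALIGN) → mode=AVOID action=spin_ccw
4. arrived: (AVOID) → mode=SEEK action=lamp_flash

final mode: SEEK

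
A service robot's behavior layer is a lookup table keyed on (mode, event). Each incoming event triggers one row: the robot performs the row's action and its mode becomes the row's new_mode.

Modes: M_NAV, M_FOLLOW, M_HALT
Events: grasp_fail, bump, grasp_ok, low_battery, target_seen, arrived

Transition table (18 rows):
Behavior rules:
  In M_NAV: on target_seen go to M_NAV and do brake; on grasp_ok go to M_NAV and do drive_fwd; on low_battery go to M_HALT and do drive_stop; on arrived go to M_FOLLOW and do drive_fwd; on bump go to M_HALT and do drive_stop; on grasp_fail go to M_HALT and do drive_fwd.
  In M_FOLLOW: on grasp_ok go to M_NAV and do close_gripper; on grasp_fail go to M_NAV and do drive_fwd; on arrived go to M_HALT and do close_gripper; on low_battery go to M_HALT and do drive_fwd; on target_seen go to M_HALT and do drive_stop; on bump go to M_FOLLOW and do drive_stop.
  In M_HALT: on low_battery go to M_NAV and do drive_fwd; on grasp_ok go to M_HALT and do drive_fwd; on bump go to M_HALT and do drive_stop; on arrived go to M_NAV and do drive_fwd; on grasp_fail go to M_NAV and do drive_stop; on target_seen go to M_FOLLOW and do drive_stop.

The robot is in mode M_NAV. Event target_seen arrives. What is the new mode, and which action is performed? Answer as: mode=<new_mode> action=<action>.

mode=M_NAV action=brake

current mode = M_NAV; filter table to that mode:
  (M_NAV, target_seen) → (M_NAV, brake)  ← event matches
  (M_NAV, grasp_ok) → (M_NAV, drive_fwd)
  (M_NAV, low_battery) → (M_HALT, drive_stop)
  (M_NAV, arrived) → (M_FOLLOW, drive_fwd)
  (M_NAV, bump) → (M_HALT, drive_stop)
  (M_NAV, grasp_fail) → (M_HALT, drive_fwd)
event = target_seen selects (M_NAV, brake)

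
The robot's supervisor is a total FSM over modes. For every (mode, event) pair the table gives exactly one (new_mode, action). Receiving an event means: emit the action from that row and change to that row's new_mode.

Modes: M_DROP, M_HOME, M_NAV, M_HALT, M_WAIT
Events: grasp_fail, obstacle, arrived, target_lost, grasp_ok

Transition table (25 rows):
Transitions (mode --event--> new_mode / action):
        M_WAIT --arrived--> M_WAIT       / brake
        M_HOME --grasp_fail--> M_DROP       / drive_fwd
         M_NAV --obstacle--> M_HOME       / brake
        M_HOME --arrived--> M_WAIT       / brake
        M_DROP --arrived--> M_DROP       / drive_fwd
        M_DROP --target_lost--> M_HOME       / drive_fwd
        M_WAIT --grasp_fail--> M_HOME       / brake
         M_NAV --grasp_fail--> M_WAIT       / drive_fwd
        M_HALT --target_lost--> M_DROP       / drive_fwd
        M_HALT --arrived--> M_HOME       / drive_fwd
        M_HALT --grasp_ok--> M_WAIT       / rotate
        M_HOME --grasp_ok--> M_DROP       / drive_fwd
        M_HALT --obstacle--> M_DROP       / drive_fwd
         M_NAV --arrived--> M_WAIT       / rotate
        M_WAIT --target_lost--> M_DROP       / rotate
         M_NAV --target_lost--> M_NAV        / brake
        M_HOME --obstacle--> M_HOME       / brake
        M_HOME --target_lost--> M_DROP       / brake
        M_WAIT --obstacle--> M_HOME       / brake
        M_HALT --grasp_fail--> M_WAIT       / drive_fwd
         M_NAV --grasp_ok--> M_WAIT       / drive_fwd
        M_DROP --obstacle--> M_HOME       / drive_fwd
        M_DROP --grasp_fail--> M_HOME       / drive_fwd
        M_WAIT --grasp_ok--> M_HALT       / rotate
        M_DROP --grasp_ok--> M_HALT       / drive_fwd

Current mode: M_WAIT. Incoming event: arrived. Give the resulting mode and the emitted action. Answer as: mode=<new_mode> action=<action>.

current mode = M_WAIT; filter table to that mode:
  (M_WAIT, arrived) → (M_WAIT, brake)  ← event matches
  (M_WAIT, grasp_fail) → (M_HOME, brake)
  (M_WAIT, target_lost) → (M_DROP, rotate)
  (M_WAIT, obstacle) → (M_HOME, brake)
  (M_WAIT, grasp_ok) → (M_HALT, rotate)
event = arrived selects (M_WAIT, brake)

mode=M_WAIT action=brake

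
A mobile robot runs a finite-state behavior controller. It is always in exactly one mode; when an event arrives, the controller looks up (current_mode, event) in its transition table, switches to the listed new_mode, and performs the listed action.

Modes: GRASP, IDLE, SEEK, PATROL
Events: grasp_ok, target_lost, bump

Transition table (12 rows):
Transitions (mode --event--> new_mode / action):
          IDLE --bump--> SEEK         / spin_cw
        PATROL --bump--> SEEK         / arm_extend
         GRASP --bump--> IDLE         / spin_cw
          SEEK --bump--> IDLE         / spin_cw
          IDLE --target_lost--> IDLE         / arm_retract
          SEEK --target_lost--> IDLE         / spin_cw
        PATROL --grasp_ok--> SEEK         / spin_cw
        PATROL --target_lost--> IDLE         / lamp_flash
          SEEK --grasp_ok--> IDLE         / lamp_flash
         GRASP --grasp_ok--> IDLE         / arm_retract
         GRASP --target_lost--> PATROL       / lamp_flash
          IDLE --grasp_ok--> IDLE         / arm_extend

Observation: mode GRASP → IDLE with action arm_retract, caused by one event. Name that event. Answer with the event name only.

grasp_ok

try grasp_ok: (GRASP, grasp_ok) → (IDLE, arm_retract)  ← matches
try target_lost: (GRASP, target_lost) → (PATROL, lamp_flash)
try bump: (GRASP, bump) → (IDLE, spin_cw)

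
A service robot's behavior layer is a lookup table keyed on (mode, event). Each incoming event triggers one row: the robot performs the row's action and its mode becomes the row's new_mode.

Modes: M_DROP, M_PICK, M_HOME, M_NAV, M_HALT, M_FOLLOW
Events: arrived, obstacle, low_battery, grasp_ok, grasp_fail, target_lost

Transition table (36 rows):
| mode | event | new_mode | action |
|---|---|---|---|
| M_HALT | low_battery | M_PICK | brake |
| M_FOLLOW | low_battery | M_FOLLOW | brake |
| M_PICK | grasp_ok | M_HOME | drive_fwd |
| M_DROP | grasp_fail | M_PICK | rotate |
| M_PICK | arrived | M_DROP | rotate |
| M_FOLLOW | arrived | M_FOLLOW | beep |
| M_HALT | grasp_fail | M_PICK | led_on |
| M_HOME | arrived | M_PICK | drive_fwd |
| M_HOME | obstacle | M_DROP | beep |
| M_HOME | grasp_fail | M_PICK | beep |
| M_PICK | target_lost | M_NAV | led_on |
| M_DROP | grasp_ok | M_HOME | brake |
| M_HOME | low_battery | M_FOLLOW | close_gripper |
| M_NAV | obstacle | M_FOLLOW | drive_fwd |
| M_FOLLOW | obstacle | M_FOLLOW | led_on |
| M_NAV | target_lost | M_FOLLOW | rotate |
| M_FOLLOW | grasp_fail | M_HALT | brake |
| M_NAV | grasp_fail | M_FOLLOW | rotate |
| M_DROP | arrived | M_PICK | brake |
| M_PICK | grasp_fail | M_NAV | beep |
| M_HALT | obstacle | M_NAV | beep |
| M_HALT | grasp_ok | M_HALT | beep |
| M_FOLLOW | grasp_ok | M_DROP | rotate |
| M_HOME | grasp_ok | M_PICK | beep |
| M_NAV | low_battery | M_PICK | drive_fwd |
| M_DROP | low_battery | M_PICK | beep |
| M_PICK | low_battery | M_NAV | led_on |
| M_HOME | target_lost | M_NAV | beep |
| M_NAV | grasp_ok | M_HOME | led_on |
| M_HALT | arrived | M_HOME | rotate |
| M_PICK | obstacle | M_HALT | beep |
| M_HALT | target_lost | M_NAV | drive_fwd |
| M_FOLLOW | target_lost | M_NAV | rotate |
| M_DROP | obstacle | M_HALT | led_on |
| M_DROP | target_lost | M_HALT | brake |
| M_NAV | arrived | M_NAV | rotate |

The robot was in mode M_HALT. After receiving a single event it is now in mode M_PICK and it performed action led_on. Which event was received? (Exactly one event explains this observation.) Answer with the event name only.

grasp_fail

try arrived: (M_HALT, arrived) → (M_HOME, rotate)
try obstacle: (M_HALT, obstacle) → (M_NAV, beep)
try low_battery: (M_HALT, low_battery) → (M_PICK, brake)
try grasp_ok: (M_HALT, grasp_ok) → (M_HALT, beep)
try grasp_fail: (M_HALT, grasp_fail) → (M_PICK, led_on)  ← matches
try target_lost: (M_HALT, target_lost) → (M_NAV, drive_fwd)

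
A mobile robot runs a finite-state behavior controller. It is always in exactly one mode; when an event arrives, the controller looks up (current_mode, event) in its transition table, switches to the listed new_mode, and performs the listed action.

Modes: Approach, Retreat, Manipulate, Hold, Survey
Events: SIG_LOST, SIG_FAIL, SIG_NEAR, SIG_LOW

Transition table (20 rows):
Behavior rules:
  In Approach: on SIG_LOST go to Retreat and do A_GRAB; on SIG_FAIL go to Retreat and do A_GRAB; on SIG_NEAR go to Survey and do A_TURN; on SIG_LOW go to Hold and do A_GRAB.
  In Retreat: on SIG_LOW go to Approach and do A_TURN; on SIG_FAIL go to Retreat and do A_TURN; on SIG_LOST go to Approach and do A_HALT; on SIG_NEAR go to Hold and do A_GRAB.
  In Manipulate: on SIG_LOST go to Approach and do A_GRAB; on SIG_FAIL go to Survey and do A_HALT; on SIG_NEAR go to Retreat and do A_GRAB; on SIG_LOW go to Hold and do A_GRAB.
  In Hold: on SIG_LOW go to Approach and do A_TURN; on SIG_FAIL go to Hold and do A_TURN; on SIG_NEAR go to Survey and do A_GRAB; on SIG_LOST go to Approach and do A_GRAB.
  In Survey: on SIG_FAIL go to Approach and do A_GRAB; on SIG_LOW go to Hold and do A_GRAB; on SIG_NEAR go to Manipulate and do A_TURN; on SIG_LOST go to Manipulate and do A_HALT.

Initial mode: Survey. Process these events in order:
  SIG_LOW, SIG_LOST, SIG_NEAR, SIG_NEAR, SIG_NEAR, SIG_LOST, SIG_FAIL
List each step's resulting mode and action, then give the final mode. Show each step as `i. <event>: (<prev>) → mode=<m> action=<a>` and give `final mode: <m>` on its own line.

final mode: Retreat

1. SIG_LOW: (Survey) → mode=Hold action=A_GRAB
2. SIG_LOST: (Hold) → mode=Approach action=A_GRAB
3. SIG_NEAR: (Approach) → mode=Survey action=A_TURN
4. SIG_NEAR: (Survey) → mode=Manipulate action=A_TURN
5. SIG_NEAR: (Manipulate) → mode=Retreat action=A_GRAB
6. SIG_LOST: (Retreat) → mode=Approach action=A_HALT
7. SIG_FAIL: (Approach) → mode=Retreat action=A_GRAB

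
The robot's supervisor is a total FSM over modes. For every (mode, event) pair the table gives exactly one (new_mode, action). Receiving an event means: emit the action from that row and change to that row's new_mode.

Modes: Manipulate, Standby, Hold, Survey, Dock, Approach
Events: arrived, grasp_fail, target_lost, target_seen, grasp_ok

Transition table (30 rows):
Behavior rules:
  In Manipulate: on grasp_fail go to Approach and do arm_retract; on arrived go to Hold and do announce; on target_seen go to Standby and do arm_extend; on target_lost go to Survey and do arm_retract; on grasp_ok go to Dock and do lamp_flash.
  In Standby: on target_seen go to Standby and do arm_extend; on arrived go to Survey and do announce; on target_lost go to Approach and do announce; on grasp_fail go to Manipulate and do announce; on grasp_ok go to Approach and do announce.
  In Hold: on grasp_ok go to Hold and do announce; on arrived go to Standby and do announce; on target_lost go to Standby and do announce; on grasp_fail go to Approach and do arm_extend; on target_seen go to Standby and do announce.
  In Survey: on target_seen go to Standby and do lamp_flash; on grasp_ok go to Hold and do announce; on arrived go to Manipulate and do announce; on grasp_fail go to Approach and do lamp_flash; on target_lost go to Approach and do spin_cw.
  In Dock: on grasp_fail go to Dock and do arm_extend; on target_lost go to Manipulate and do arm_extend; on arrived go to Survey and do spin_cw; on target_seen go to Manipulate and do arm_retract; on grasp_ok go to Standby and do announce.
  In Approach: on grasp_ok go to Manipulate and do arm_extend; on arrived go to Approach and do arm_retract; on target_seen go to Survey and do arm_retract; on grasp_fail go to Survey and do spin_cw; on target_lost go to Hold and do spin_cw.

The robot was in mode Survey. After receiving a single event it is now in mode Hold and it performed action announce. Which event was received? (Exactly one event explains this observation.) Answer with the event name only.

grasp_ok

try arrived: (Survey, arrived) → (Manipulate, announce)
try grasp_fail: (Survey, grasp_fail) → (Approach, lamp_flash)
try target_lost: (Survey, target_lost) → (Approach, spin_cw)
try target_seen: (Survey, target_seen) → (Standby, lamp_flash)
try grasp_ok: (Survey, grasp_ok) → (Hold, announce)  ← matches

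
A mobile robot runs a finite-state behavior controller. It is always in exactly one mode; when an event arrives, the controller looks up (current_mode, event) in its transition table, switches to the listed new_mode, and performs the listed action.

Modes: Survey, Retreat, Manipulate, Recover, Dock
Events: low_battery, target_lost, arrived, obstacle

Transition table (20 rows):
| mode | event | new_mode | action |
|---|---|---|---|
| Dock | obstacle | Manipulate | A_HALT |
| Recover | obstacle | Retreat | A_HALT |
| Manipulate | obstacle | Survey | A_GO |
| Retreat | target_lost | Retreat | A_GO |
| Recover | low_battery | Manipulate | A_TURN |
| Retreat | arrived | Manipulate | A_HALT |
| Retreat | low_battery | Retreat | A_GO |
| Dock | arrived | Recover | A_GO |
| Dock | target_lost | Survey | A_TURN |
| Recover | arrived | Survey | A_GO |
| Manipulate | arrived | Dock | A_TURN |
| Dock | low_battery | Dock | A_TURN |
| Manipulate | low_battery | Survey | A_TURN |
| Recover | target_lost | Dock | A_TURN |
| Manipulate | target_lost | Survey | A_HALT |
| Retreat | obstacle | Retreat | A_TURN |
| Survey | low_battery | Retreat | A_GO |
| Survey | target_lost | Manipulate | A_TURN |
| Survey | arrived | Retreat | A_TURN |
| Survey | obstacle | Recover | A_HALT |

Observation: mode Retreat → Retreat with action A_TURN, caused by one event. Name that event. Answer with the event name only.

obstacle

try low_battery: (Retreat, low_battery) → (Retreat, A_GO)
try target_lost: (Retreat, target_lost) → (Retreat, A_GO)
try arrived: (Retreat, arrived) → (Manipulate, A_HALT)
try obstacle: (Retreat, obstacle) → (Retreat, A_TURN)  ← matches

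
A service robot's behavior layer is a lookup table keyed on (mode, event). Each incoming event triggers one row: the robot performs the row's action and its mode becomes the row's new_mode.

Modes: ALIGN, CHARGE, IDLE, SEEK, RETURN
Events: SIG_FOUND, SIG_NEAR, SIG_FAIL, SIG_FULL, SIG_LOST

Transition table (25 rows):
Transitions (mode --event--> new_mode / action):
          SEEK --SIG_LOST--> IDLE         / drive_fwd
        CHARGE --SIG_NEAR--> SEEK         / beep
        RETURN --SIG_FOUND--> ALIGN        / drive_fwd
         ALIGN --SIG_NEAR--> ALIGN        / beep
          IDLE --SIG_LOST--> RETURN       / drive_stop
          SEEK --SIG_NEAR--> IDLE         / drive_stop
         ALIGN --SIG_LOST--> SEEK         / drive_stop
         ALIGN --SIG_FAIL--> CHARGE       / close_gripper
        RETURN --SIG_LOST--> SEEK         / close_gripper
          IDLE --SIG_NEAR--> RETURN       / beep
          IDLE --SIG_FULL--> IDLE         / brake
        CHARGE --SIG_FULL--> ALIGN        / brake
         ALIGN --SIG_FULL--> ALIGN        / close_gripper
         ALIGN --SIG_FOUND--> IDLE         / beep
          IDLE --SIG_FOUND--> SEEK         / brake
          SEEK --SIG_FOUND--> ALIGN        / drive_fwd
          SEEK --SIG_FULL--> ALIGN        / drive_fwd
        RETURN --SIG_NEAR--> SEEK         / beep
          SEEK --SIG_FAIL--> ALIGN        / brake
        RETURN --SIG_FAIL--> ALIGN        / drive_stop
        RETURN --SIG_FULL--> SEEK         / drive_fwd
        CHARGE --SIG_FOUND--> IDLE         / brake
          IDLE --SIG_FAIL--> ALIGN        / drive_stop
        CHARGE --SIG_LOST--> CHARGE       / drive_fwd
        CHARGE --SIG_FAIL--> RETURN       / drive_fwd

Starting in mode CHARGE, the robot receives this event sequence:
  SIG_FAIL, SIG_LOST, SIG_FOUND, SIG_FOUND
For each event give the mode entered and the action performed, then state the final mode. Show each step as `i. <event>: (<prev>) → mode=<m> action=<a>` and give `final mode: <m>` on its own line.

1. SIG_FAIL: (CHARGE) → mode=RETURN action=drive_fwd
2. SIG_LOST: (RETURN) → mode=SEEK action=close_gripper
3. SIG_FOUND: (SEEK) → mode=ALIGN action=drive_fwd
4. SIG_FOUND: (ALIGN) → mode=IDLE action=beep

final mode: IDLE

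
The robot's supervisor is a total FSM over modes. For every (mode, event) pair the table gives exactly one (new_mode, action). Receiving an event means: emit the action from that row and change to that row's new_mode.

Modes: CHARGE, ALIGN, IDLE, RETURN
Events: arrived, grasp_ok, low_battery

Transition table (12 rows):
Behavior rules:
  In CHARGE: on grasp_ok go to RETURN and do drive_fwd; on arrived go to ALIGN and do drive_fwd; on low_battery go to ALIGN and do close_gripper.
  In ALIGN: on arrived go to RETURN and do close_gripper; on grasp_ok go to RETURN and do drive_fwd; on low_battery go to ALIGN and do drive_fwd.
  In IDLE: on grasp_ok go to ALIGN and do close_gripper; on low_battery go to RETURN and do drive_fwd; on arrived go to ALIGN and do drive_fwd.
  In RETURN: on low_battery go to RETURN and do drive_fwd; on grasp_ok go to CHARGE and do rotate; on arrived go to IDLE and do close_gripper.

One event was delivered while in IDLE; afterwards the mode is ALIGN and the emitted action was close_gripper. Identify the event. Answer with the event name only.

grasp_ok

try arrived: (IDLE, arrived) → (ALIGN, drive_fwd)
try grasp_ok: (IDLE, grasp_ok) → (ALIGN, close_gripper)  ← matches
try low_battery: (IDLE, low_battery) → (RETURN, drive_fwd)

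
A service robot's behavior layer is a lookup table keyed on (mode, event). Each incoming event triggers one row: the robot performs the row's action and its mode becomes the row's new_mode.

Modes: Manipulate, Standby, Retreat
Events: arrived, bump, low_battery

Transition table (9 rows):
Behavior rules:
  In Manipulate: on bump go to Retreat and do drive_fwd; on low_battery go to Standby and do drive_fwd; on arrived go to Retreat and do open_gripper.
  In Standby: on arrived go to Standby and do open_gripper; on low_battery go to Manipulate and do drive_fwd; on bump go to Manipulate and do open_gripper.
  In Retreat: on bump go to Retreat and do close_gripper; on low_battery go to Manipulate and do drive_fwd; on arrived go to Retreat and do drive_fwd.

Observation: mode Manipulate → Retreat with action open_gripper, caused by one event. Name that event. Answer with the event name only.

try arrived: (Manipulate, arrived) → (Retreat, open_gripper)  ← matches
try bump: (Manipulate, bump) → (Retreat, drive_fwd)
try low_battery: (Manipulate, low_battery) → (Standby, drive_fwd)

arrived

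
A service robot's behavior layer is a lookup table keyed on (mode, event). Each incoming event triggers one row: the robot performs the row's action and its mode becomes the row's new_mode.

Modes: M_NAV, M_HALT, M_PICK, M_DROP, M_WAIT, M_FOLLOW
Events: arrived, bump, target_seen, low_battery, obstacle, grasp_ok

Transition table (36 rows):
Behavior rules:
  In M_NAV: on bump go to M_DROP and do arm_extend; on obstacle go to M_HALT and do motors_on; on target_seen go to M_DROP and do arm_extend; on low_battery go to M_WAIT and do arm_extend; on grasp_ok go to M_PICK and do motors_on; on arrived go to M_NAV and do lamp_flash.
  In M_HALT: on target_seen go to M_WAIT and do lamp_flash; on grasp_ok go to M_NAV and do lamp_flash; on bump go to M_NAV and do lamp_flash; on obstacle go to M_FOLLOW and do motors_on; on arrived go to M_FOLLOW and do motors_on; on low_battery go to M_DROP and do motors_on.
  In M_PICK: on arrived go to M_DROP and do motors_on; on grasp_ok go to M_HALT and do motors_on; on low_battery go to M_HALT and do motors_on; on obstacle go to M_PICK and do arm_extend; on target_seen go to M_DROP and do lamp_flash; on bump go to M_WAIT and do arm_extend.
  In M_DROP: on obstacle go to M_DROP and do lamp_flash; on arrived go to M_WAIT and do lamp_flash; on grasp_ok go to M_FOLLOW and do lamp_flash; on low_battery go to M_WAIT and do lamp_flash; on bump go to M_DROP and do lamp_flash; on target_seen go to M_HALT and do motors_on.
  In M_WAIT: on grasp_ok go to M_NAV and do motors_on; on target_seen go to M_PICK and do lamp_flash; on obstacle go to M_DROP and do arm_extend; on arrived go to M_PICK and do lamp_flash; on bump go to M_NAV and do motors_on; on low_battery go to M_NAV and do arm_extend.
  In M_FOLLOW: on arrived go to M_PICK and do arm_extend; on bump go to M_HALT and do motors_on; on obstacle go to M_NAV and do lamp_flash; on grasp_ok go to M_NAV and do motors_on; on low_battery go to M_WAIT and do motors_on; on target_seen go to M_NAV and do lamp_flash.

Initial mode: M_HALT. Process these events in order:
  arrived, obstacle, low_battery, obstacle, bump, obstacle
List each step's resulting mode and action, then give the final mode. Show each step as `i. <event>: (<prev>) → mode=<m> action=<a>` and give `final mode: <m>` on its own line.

final mode: M_DROP

1. arrived: (M_HALT) → mode=M_FOLLOW action=motors_on
2. obstacle: (M_FOLLOW) → mode=M_NAV action=lamp_flash
3. low_battery: (M_NAV) → mode=M_WAIT action=arm_extend
4. obstacle: (M_WAIT) → mode=M_DROP action=arm_extend
5. bump: (M_DROP) → mode=M_DROP action=lamp_flash
6. obstacle: (M_DROP) → mode=M_DROP action=lamp_flash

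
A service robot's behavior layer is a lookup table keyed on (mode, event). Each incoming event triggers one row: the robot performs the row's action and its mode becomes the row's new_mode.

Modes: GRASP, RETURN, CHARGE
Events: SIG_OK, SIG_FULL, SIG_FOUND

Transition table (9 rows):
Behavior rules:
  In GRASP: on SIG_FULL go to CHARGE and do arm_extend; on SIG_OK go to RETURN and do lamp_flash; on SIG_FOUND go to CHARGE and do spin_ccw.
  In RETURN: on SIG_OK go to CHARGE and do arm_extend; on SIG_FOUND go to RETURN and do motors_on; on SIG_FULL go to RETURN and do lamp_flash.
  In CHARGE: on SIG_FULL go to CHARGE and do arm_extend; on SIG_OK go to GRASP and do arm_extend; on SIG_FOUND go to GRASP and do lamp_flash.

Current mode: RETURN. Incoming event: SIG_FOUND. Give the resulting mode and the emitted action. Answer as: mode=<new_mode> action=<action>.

current mode = RETURN; filter table to that mode:
  (RETURN, SIG_OK) → (CHARGE, arm_extend)
  (RETURN, SIG_FOUND) → (RETURN, motors_on)  ← event matches
  (RETURN, SIG_FULL) → (RETURN, lamp_flash)
event = SIG_FOUND selects (RETURN, motors_on)

mode=RETURN action=motors_on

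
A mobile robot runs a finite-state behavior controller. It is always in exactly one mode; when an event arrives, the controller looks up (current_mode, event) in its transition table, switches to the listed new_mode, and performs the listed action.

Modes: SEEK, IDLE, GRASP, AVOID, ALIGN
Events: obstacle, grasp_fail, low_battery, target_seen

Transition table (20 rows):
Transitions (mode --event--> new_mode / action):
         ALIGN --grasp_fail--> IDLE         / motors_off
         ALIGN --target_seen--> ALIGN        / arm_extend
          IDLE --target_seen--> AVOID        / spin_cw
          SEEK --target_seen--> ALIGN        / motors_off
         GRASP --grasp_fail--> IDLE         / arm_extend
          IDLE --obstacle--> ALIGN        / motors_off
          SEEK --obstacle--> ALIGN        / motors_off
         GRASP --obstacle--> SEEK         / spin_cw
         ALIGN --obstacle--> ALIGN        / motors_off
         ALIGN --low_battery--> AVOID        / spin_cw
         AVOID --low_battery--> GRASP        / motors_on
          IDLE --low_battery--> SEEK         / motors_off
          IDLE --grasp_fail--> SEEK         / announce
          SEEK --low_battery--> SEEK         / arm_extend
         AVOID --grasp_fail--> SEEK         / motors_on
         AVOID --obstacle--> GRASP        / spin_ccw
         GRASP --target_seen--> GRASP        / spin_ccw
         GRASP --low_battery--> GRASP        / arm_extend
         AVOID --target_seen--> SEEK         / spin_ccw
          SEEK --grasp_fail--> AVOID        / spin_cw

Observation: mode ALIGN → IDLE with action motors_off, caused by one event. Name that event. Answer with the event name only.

grasp_fail

try obstacle: (ALIGN, obstacle) → (ALIGN, motors_off)
try grasp_fail: (ALIGN, grasp_fail) → (IDLE, motors_off)  ← matches
try low_battery: (ALIGN, low_battery) → (AVOID, spin_cw)
try target_seen: (ALIGN, target_seen) → (ALIGN, arm_extend)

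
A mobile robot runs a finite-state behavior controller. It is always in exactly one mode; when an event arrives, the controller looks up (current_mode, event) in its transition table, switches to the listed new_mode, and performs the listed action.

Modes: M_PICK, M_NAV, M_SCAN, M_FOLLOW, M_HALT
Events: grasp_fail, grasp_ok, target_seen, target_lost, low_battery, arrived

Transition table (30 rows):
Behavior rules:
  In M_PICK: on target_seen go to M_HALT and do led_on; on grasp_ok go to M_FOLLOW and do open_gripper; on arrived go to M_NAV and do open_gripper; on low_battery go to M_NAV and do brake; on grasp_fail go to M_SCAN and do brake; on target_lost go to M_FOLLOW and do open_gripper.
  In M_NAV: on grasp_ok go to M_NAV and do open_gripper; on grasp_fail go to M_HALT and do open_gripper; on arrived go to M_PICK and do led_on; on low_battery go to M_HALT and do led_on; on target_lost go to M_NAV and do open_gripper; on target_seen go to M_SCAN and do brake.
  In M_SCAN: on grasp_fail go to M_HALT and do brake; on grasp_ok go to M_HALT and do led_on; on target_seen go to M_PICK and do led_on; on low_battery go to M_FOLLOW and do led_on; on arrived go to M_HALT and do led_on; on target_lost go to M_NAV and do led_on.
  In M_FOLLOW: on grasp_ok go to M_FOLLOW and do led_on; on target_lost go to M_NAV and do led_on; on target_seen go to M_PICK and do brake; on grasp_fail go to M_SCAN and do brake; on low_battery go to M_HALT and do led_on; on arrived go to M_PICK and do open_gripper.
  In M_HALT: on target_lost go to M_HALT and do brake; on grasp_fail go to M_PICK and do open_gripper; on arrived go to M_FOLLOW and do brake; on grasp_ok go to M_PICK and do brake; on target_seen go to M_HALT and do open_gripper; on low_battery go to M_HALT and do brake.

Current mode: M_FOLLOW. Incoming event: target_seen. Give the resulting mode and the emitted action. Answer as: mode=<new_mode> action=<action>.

current mode = M_FOLLOW; filter table to that mode:
  (M_FOLLOW, grasp_ok) → (M_FOLLOW, led_on)
  (M_FOLLOW, target_lost) → (M_NAV, led_on)
  (M_FOLLOW, target_seen) → (M_PICK, brake)  ← event matches
  (M_FOLLOW, grasp_fail) → (M_SCAN, brake)
  (M_FOLLOW, low_battery) → (M_HALT, led_on)
  (M_FOLLOW, arrived) → (M_PICK, open_gripper)
event = target_seen selects (M_PICK, brake)

mode=M_PICK action=brake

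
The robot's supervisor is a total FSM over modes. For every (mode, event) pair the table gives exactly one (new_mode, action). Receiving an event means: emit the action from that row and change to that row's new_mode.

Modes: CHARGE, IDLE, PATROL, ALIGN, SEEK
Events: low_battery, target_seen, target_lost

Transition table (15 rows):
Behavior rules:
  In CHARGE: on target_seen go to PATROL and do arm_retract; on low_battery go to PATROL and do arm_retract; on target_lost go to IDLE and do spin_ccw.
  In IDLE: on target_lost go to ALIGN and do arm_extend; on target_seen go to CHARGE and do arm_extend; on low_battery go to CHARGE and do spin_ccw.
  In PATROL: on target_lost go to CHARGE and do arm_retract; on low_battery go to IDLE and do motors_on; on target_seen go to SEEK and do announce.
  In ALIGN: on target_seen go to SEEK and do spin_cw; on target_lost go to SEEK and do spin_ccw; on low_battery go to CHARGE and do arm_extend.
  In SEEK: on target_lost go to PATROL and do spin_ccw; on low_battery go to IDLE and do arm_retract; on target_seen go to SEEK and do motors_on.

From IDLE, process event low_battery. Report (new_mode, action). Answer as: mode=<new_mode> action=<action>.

mode=CHARGE action=spin_ccw

current mode = IDLE; filter table to that mode:
  (IDLE, target_lost) → (ALIGN, arm_extend)
  (IDLE, target_seen) → (CHARGE, arm_extend)
  (IDLE, low_battery) → (CHARGE, spin_ccw)  ← event matches
event = low_battery selects (CHARGE, spin_ccw)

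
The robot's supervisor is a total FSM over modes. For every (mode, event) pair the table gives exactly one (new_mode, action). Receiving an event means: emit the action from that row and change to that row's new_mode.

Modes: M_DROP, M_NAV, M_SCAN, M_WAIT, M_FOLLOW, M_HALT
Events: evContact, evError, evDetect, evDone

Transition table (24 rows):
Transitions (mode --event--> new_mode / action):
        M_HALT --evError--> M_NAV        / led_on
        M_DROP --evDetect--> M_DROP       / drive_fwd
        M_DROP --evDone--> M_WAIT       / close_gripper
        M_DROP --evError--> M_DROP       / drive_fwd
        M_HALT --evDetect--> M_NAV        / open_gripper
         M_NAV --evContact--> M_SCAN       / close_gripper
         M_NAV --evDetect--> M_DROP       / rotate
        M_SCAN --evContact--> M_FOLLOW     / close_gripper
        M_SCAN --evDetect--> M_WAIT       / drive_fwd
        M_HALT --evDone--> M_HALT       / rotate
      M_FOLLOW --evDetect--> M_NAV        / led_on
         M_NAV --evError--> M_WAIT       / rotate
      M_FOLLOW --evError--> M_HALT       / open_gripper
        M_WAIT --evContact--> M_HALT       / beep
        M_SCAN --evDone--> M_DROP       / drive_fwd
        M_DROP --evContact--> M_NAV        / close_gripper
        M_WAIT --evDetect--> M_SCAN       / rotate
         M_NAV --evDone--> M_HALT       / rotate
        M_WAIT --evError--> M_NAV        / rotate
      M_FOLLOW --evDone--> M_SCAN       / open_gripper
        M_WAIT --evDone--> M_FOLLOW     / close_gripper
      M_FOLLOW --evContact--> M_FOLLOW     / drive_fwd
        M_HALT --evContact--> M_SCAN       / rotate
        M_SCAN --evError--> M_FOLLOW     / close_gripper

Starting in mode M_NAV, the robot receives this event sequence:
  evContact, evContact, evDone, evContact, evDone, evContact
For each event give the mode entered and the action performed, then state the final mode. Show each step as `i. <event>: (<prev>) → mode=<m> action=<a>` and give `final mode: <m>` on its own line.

final mode: M_FOLLOW

1. evContact: (M_NAV) → mode=M_SCAN action=close_gripper
2. evContact: (M_SCAN) → mode=M_FOLLOW action=close_gripper
3. evDone: (M_FOLLOW) → mode=M_SCAN action=open_gripper
4. evContact: (M_SCAN) → mode=M_FOLLOW action=close_gripper
5. evDone: (M_FOLLOW) → mode=M_SCAN action=open_gripper
6. evContact: (M_SCAN) → mode=M_FOLLOW action=close_gripper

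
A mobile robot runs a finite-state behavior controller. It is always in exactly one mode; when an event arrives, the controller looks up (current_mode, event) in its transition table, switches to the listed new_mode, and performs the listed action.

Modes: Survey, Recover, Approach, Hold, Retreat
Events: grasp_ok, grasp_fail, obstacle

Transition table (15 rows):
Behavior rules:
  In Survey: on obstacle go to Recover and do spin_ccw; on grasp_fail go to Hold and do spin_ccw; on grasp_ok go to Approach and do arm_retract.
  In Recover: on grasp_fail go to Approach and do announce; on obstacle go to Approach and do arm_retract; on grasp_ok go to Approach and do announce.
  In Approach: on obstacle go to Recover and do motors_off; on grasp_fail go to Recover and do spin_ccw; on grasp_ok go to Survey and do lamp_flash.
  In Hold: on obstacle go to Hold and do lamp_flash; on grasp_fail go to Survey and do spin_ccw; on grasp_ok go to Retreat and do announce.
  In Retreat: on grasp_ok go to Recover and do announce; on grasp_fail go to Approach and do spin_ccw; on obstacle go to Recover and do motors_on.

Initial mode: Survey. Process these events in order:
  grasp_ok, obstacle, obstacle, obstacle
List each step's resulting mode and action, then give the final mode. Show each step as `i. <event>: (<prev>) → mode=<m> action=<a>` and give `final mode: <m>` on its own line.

1. grasp_ok: (Survey) → mode=Approach action=arm_retract
2. obstacle: (Approach) → mode=Recover action=motors_off
3. obstacle: (Recover) → mode=Approach action=arm_retract
4. obstacle: (Approach) → mode=Recover action=motors_off

final mode: Recover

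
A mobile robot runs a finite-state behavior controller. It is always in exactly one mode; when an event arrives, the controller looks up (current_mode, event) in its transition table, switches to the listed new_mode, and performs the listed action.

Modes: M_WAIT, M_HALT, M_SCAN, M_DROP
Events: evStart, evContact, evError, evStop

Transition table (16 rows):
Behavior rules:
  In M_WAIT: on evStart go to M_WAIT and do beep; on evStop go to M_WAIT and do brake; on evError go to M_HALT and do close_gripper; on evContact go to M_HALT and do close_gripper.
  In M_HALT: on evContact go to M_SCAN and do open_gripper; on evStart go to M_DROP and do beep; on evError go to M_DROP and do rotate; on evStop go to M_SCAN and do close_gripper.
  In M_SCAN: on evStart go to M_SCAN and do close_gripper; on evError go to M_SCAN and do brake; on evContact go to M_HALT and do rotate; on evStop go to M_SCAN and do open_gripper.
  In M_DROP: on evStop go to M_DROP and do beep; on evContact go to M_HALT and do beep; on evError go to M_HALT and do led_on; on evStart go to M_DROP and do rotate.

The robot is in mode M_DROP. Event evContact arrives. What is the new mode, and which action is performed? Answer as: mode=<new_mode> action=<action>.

current mode = M_DROP; filter table to that mode:
  (M_DROP, evStop) → (M_DROP, beep)
  (M_DROP, evContact) → (M_HALT, beep)  ← event matches
  (M_DROP, evError) → (M_HALT, led_on)
  (M_DROP, evStart) → (M_DROP, rotate)
event = evContact selects (M_HALT, beep)

mode=M_HALT action=beep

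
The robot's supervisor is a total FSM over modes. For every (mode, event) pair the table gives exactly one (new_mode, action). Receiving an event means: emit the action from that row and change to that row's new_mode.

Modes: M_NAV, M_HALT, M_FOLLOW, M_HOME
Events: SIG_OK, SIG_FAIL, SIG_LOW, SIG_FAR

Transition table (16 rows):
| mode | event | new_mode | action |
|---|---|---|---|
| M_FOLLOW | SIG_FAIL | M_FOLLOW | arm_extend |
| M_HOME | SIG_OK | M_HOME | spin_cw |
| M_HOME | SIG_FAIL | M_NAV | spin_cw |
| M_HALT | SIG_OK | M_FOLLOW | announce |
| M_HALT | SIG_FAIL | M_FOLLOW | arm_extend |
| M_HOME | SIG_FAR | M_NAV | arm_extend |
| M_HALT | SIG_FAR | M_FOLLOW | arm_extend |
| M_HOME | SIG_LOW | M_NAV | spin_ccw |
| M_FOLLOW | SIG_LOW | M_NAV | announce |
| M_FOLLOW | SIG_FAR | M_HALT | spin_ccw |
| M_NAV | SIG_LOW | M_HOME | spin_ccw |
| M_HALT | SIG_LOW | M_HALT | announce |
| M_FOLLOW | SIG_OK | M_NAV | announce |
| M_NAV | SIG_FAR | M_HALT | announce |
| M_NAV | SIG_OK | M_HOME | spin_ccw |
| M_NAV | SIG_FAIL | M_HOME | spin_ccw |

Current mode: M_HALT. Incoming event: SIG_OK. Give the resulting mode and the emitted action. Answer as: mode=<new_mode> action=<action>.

current mode = M_HALT; filter table to that mode:
  (M_HALT, SIG_OK) → (M_FOLLOW, announce)  ← event matches
  (M_HALT, SIG_FAIL) → (M_FOLLOW, arm_extend)
  (M_HALT, SIG_FAR) → (M_FOLLOW, arm_extend)
  (M_HALT, SIG_LOW) → (M_HALT, announce)
event = SIG_OK selects (M_FOLLOW, announce)

mode=M_FOLLOW action=announce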